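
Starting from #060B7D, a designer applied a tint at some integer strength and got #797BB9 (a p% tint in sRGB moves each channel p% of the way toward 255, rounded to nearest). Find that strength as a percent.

#060B7D is rgb(6, 11, 125); #797BB9 is rgb(121, 123, 185).
On the R channel (widest range): 121 ≈ 6 + (p/100)(255 − 6), so p ≈ 100×(121 − 6)/(255 − 6) = 11500/249 = 46.18.
p = 46 reproduces all three channels after rounding.

46%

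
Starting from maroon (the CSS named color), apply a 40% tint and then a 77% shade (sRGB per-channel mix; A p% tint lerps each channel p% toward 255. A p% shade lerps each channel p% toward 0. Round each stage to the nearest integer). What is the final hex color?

#291717

CSS maroon is rgb(128, 0, 0).
Lerp each channel 40% toward 255:
  R: 128 + 50.8 = 178.8 → 179
  G: 0 + 102 = 102 → 102
  B: 0 + 102 = 102 → 102
After the tint: rgb(179, 102, 102) = #B36666.
Per channel, c → c + 0.77(0 − c):
  R: 179 + 0.77×(0−179) = 179 − 137.83 = 41.17 → 41
  G: 102 + 0.77×(0−102) = 102 − 78.54 = 23.46 → 23
  B: 102 − 78.54 = 23.46 → 23
rgb(41, 23, 23) = #291717.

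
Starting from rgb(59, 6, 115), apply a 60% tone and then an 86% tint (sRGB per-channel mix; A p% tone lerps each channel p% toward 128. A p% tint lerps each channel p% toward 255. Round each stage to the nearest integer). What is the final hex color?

Lerp each channel 60% toward 128:
  R: 59 + 0.6×(128−59) = 59 + 41.4 = 100.4 → 100
  G: 6 + 73.2 = 79.2 → 79
  B: 115 + 7.8 = 122.8 → 123
After the tone: rgb(100, 79, 123) = #644F7B.
Per channel, c → c + 0.86(255 − c):
  R: 100 + 0.86×(255−100) = 100 + 133.3 = 233.3 → 233
  G: 79 + 151.36 = 230.36 → 230
  B: 123 + 0.86×(255−123) = 123 + 113.52 = 236.52 → 237
rgb(233, 230, 237) = #E9E6ED.

#E9E6ED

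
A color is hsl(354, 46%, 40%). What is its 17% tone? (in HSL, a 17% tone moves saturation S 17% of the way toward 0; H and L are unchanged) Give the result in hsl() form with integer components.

S moves 17% from 46 toward 0: 46 − 7.82 = 38.18 → 38.
H and L are unchanged.

hsl(354, 38%, 40%)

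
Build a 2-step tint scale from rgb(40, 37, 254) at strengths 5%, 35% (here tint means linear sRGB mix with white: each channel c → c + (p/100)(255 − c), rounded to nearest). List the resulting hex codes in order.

5%: (40 + 10.75 = 50.75→51, 37 + 10.9 = 47.9→48, 254→254) → #3330FE
35%: (40 + 75.25 = 115.25→115, 37 + 76.3 = 113.3→113, 254→254) → #7371FE

#3330FE, #7371FE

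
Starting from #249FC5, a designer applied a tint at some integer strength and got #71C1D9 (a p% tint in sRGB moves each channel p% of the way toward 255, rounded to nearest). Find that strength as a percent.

#249FC5 is rgb(36, 159, 197); #71C1D9 is rgb(113, 193, 217).
On the R channel (widest range): 113 ≈ 36 + (p/100)(255 − 36), so p ≈ 100×(113 − 36)/(255 − 36) = 7700/219 = 35.16.
p = 35 reproduces all three channels after rounding.

35%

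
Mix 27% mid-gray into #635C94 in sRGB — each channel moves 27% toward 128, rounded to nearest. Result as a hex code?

#6B668F

#635C94 is rgb(99, 92, 148).
Lerp each channel 27% toward 128:
  R: 99 + 0.27×(128−99) = 99 + 7.83 = 106.83 → 107
  G: 92 + 0.27×(128−92) = 92 + 9.72 = 101.72 → 102
  B: 148 + 0.27×(128−148) = 148 − 5.4 = 142.6 → 143
rgb(107, 102, 143) = #6B668F.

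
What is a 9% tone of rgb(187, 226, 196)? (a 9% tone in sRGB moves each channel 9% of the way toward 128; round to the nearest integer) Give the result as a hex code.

#B6D9BE

Lerp each channel 9% toward 128:
  R: 187 + 0.09×(128−187) = 187 − 5.31 = 181.69 → 182
  G: 226 + 0.09×(128−226) = 226 − 8.82 = 217.18 → 217
  B: 196 + 0.09×(128−196) = 196 − 6.12 = 189.88 → 190
rgb(182, 217, 190) = #B6D9BE.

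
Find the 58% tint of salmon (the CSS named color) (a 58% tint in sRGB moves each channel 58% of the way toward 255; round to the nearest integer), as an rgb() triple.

CSS salmon is rgb(250, 128, 114).
Per channel, c → c + 0.58(255 − c):
  R: 250 + 2.9 = 252.9 → 253
  G: 128 + 0.58×(255−128) = 128 + 73.66 = 201.66 → 202
  B: 114 + 81.78 = 195.78 → 196

rgb(253, 202, 196)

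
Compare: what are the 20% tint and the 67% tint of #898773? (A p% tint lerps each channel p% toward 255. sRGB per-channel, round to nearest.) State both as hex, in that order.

#A19F8F, #D8D7D1

#898773 is rgb(137, 135, 115).
20% tint:
  R: 137 + 23.6 = 160.6 → 161
  G: 135 + 0.2×(255−135) = 135 + 24 = 159 → 159
  B: 115 + 28 = 143 → 143
  → #A19F8F
67% tint:
  R: 137 + 0.67×(255−137) = 137 + 79.06 = 216.06 → 216
  G: 135 + 80.4 = 215.4 → 215
  B: 115 + 93.8 = 208.8 → 209
  → #D8D7D1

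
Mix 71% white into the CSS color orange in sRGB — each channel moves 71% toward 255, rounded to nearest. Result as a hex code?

#FFE5B5

CSS orange is rgb(255, 165, 0).
Lerp each channel 71% toward 255:
  R: 255 + 0 = 255 → 255
  G: 165 + 0.71×(255−165) = 165 + 63.9 = 228.9 → 229
  B: 0 + 0.71×(255−0) = 0 + 181.05 = 181.05 → 181
rgb(255, 229, 181) = #FFE5B5.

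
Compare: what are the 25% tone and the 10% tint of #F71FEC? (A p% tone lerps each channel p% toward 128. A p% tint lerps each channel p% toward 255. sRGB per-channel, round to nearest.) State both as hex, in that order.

#D937D1, #F835EE

#F71FEC is rgb(247, 31, 236).
25% tone:
  R: 247 + 0.25×(128−247) = 247 − 29.75 = 217.25 → 217
  G: 31 + 24.25 = 55.25 → 55
  B: 236 + 0.25×(128−236) = 236 − 27 = 209 → 209
  → #D937D1
10% tint:
  R: 247 + 0.1×(255−247) = 247 + 0.8 = 247.8 → 248
  G: 31 + 0.1×(255−31) = 31 + 22.4 = 53.4 → 53
  B: 236 + 1.9 = 237.9 → 238
  → #F835EE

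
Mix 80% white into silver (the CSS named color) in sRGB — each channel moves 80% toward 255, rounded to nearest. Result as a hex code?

CSS silver is rgb(192, 192, 192).
An 80% tint moves each channel 80% toward 255:
  R: 192 + 0.8×(255−192) = 192 + 50.4 = 242.4 → 242
  G: 192 + 0.8×(255−192) = 192 + 50.4 = 242.4 → 242
  B: 192 + 50.4 = 242.4 → 242
rgb(242, 242, 242) = #f2f2f2.

#f2f2f2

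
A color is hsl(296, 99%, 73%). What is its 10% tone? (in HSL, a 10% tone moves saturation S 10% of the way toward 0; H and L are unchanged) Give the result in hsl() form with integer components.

hsl(296, 89%, 73%)

S moves 10% from 99 toward 0: 99 − 9.9 = 89.1 → 89.
H and L are unchanged.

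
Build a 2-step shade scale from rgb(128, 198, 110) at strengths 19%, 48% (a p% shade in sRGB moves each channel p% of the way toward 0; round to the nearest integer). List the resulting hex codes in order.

19%: (128 − 24.32 = 103.68→104, 198 − 37.62 = 160.38→160, 110 − 20.9 = 89.1→89) → #68A059
48%: (128 − 61.44 = 66.56→67, 198 − 95.04 = 102.96→103, 110 − 52.8 = 57.2→57) → #436739

#68A059, #436739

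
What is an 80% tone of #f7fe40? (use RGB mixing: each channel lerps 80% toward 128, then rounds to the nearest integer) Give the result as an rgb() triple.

rgb(152, 153, 115)

#f7fe40 is rgb(247, 254, 64).
An 80% tone moves each channel 80% toward 128:
  R: 247 − 95.2 = 151.8 → 152
  G: 254 + 0.8×(128−254) = 254 − 100.8 = 153.2 → 153
  B: 64 + 0.8×(128−64) = 64 + 51.2 = 115.2 → 115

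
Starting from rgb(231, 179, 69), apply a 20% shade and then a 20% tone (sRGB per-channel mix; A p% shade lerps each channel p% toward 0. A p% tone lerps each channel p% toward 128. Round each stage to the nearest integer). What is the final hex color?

#ae8c46

A 20% shade moves each channel 20% toward 0:
  R: 231 − 46.2 = 184.8 → 185
  G: 179 + 0.2×(0−179) = 179 − 35.8 = 143.2 → 143
  B: 69 + 0.2×(0−69) = 69 − 13.8 = 55.2 → 55
After the shade: rgb(185, 143, 55) = #b98f37.
Per channel, c → c + 0.2(128 − c):
  R: 185 − 11.4 = 173.6 → 174
  G: 143 − 3 = 140 → 140
  B: 55 + 14.6 = 69.6 → 70
rgb(174, 140, 70) = #ae8c46.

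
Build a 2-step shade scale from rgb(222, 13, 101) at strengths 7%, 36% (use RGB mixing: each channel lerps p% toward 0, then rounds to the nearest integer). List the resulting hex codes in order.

7%: (222 − 15.54 = 206.46→206, 13 − 0.91 = 12.09→12, 101 − 7.07 = 93.93→94) → #ce0c5e
36%: (222 − 79.92 = 142.08→142, 13 − 4.68 = 8.32→8, 101 − 36.36 = 64.64→65) → #8e0841

#ce0c5e, #8e0841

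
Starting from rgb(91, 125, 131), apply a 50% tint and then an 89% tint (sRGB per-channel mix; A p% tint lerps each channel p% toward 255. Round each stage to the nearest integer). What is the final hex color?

#f6f8f8

Per channel, c → c + 0.5(255 − c):
  R: 91 + 82 = 173 → 173
  G: 125 + 0.5×(255−125) = 125 + 65 = 190 → 190
  B: 131 + 62 = 193 → 193
After the tint: rgb(173, 190, 193) = #adbec1.
Lerp each channel 89% toward 255:
  R: 173 + 72.98 = 245.98 → 246
  G: 190 + 0.89×(255−190) = 190 + 57.85 = 247.85 → 248
  B: 193 + 0.89×(255−193) = 193 + 55.18 = 248.18 → 248
rgb(246, 248, 248) = #f6f8f8.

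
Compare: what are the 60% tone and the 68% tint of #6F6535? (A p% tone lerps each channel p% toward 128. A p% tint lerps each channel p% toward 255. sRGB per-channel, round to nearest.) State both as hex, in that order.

#797562, #D1CEBE

#6F6535 is rgb(111, 101, 53).
60% tone:
  R: 111 + 0.6×(128−111) = 111 + 10.2 = 121.2 → 121
  G: 101 + 16.2 = 117.2 → 117
  B: 53 + 0.6×(128−53) = 53 + 45 = 98 → 98
  → #797562
68% tint:
  R: 111 + 97.92 = 208.92 → 209
  G: 101 + 0.68×(255−101) = 101 + 104.72 = 205.72 → 206
  B: 53 + 137.36 = 190.36 → 190
  → #D1CEBE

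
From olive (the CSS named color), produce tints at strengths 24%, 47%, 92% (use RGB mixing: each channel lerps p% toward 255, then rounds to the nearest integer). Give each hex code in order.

CSS olive is rgb(128, 128, 0).
24%: (128 + 30.48 = 158.48→158, 128 + 30.48 = 158.48→158, 0 + 61.2 = 61.2→61) → #9E9E3D
47%: (128 + 59.69 = 187.69→188, 128 + 59.69 = 187.69→188, 0 + 119.85 = 119.85→120) → #BCBC78
92%: (128 + 116.84 = 244.84→245, 128 + 116.84 = 244.84→245, 0 + 234.6 = 234.6→235) → #F5F5EB

#9E9E3D, #BCBC78, #F5F5EB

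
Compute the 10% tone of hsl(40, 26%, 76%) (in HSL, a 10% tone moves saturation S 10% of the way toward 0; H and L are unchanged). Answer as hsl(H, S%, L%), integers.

S moves 10% from 26 toward 0: 26 − 2.6 = 23.4 → 23.
H and L are unchanged.

hsl(40, 23%, 76%)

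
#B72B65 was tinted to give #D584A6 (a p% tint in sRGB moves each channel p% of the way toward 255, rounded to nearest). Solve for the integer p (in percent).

42%

#B72B65 is rgb(183, 43, 101); #D584A6 is rgb(213, 132, 166).
On the G channel (widest range): 132 ≈ 43 + (p/100)(255 − 43), so p ≈ 100×(132 − 43)/(255 − 43) = 8900/212 = 41.98.
p = 42 reproduces all three channels after rounding.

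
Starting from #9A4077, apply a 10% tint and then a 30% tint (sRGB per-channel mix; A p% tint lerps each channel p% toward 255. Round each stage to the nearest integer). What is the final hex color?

#BF87AA

#9A4077 is rgb(154, 64, 119).
Per channel, c → c + 0.1(255 − c):
  R: 154 + 10.1 = 164.1 → 164
  G: 64 + 19.1 = 83.1 → 83
  B: 119 + 13.6 = 132.6 → 133
After the tint: rgb(164, 83, 133) = #A45385.
A 30% tint moves each channel 30% toward 255:
  R: 164 + 0.3×(255−164) = 164 + 27.3 = 191.3 → 191
  G: 83 + 0.3×(255−83) = 83 + 51.6 = 134.6 → 135
  B: 133 + 0.3×(255−133) = 133 + 36.6 = 169.6 → 170
rgb(191, 135, 170) = #BF87AA.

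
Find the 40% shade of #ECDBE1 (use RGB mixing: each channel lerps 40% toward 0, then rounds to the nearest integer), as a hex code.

#ECDBE1 is rgb(236, 219, 225).
Lerp each channel 40% toward 0:
  R: 236 − 94.4 = 141.6 → 142
  G: 219 + 0.4×(0−219) = 219 − 87.6 = 131.4 → 131
  B: 225 − 90 = 135 → 135
rgb(142, 131, 135) = #8E8387.

#8E8387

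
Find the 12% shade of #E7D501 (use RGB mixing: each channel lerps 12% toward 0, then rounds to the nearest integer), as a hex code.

#E7D501 is rgb(231, 213, 1).
A 12% shade moves each channel 12% toward 0:
  R: 231 + 0.12×(0−231) = 231 − 27.72 = 203.28 → 203
  G: 213 + 0.12×(0−213) = 213 − 25.56 = 187.44 → 187
  B: 1 + 0.12×(0−1) = 1 − 0.12 = 0.88 → 1
rgb(203, 187, 1) = #CBBB01.

#CBBB01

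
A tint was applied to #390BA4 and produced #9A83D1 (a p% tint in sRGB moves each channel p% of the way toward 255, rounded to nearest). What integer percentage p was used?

#390BA4 is rgb(57, 11, 164); #9A83D1 is rgb(154, 131, 209).
On the G channel (widest range): 131 ≈ 11 + (p/100)(255 − 11), so p ≈ 100×(131 − 11)/(255 − 11) = 12000/244 = 49.18.
p = 49 reproduces all three channels after rounding.

49%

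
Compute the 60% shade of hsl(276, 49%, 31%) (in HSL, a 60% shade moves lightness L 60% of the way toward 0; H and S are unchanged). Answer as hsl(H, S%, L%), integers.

hsl(276, 49%, 12%)

L moves 60% from 31 toward 0: 31 − 18.6 = 12.4 → 12.
H and S are unchanged.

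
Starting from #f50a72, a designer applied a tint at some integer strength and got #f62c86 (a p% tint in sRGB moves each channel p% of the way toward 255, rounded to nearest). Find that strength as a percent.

14%

#f50a72 is rgb(245, 10, 114); #f62c86 is rgb(246, 44, 134).
On the G channel (widest range): 44 ≈ 10 + (p/100)(255 − 10), so p ≈ 100×(44 − 10)/(255 − 10) = 3400/245 = 13.88.
p = 14 reproduces all three channels after rounding.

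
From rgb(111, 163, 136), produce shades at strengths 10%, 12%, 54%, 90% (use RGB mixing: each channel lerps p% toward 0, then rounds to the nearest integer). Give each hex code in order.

#64937A, #628F78, #334B3F, #0B100E

10%: (111 − 11.1 = 99.9→100, 163 − 16.3 = 146.7→147, 136 − 13.6 = 122.4→122) → #64937A
12%: (111 − 13.32 = 97.68→98, 163 − 19.56 = 143.44→143, 136 − 16.32 = 119.68→120) → #628F78
54%: (111 − 59.94 = 51.06→51, 163 − 88.02 = 74.98→75, 136 − 73.44 = 62.56→63) → #334B3F
90%: (111 − 99.9 = 11.1→11, 163 − 146.7 = 16.3→16, 136 − 122.4 = 13.6→14) → #0B100E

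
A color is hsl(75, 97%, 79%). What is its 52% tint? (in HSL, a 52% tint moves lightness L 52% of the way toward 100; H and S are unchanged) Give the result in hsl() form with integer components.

L moves 52% from 79 toward 100: 79 + 10.92 = 89.92 → 90.
H and S are unchanged.

hsl(75, 97%, 90%)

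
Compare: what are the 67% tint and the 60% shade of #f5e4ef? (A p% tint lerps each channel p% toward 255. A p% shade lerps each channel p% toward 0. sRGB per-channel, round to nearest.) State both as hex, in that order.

#f5e4ef is rgb(245, 228, 239).
67% tint:
  R: 245 + 0.67×(255−245) = 245 + 6.7 = 251.7 → 252
  G: 228 + 0.67×(255−228) = 228 + 18.09 = 246.09 → 246
  B: 239 + 0.67×(255−239) = 239 + 10.72 = 249.72 → 250
  → #fcf6fa
60% shade:
  R: 245 + 0.6×(0−245) = 245 − 147 = 98 → 98
  G: 228 + 0.6×(0−228) = 228 − 136.8 = 91.2 → 91
  B: 239 + 0.6×(0−239) = 239 − 143.4 = 95.6 → 96
  → #625b60

#fcf6fa, #625b60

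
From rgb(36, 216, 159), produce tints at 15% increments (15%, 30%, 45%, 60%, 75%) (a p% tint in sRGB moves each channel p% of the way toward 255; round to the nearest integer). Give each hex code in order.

15%: (36 + 32.85 = 68.85→69, 216 + 5.85 = 221.85→222, 159 + 14.4 = 173.4→173) → #45dead
30%: (36 + 65.7 = 101.7→102, 216 + 11.7 = 227.7→228, 159 + 28.8 = 187.8→188) → #66e4bc
45%: (36 + 98.55 = 134.55→135, 216 + 17.55 = 233.55→234, 159 + 43.2 = 202.2→202) → #87eaca
60%: (36 + 131.4 = 167.4→167, 216 + 23.4 = 239.4→239, 159 + 57.6 = 216.6→217) → #a7efd9
75%: (36 + 164.25 = 200.25→200, 216 + 29.25 = 245.25→245, 159 + 72 = 231→231) → #c8f5e7

#45dead, #66e4bc, #87eaca, #a7efd9, #c8f5e7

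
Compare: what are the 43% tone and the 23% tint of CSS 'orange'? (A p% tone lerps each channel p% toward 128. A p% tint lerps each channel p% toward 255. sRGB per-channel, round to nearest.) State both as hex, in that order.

CSS orange is rgb(255, 165, 0).
43% tone:
  R: 255 − 54.61 = 200.39 → 200
  G: 165 + 0.43×(128−165) = 165 − 15.91 = 149.09 → 149
  B: 0 + 55.04 = 55.04 → 55
  → #c89537
23% tint:
  R: 255 + 0 = 255 → 255
  G: 165 + 20.7 = 185.7 → 186
  B: 0 + 58.65 = 58.65 → 59
  → #ffba3b

#c89537, #ffba3b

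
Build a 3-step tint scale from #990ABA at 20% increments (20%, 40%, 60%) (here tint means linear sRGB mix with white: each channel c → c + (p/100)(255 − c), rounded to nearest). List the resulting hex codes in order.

#AD3BC8, #C26CD6, #D69DE3

#990ABA is rgb(153, 10, 186).
20%: (153 + 20.4 = 173.4→173, 10 + 49 = 59→59, 186 + 13.8 = 199.8→200) → #AD3BC8
40%: (153 + 40.8 = 193.8→194, 10 + 98 = 108→108, 186 + 27.6 = 213.6→214) → #C26CD6
60%: (153 + 61.2 = 214.2→214, 10 + 147 = 157→157, 186 + 41.4 = 227.4→227) → #D69DE3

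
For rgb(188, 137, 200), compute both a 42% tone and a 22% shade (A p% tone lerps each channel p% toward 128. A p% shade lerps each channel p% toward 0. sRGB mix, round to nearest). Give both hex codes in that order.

#a385aa, #936b9c

42% tone:
  R: 188 + 0.42×(128−188) = 188 − 25.2 = 162.8 → 163
  G: 137 + 0.42×(128−137) = 137 − 3.78 = 133.22 → 133
  B: 200 + 0.42×(128−200) = 200 − 30.24 = 169.76 → 170
  → #a385aa
22% shade:
  R: 188 − 41.36 = 146.64 → 147
  G: 137 − 30.14 = 106.86 → 107
  B: 200 + 0.22×(0−200) = 200 − 44 = 156 → 156
  → #936b9c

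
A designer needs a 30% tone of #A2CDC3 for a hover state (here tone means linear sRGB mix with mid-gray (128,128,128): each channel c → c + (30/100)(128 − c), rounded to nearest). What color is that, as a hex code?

#A2CDC3 is rgb(162, 205, 195).
Per channel, c → c + 0.3(128 − c):
  R: 162 − 10.2 = 151.8 → 152
  G: 205 + 0.3×(128−205) = 205 − 23.1 = 181.9 → 182
  B: 195 − 20.1 = 174.9 → 175
rgb(152, 182, 175) = #98B6AF.

#98B6AF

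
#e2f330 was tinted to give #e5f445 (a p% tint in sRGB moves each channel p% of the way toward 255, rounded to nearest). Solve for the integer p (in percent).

#e2f330 is rgb(226, 243, 48); #e5f445 is rgb(229, 244, 69).
On the B channel (widest range): 69 ≈ 48 + (p/100)(255 − 48), so p ≈ 100×(69 − 48)/(255 − 48) = 2100/207 = 10.14.
p = 10 reproduces all three channels after rounding.

10%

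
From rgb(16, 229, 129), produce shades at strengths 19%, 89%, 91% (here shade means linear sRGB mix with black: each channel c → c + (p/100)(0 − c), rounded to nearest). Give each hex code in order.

#0DB968, #02190E, #01150C

19%: (16 − 3.04 = 12.96→13, 229 − 43.51 = 185.49→185, 129 − 24.51 = 104.49→104) → #0DB968
89%: (16 − 14.24 = 1.76→2, 229 − 203.81 = 25.19→25, 129 − 114.81 = 14.19→14) → #02190E
91%: (16 − 14.56 = 1.44→1, 229 − 208.39 = 20.61→21, 129 − 117.39 = 11.61→12) → #01150C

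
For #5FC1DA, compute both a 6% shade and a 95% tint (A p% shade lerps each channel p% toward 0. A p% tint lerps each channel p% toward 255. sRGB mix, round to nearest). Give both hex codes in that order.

#5FC1DA is rgb(95, 193, 218).
6% shade:
  R: 95 + 0.06×(0−95) = 95 − 5.7 = 89.3 → 89
  G: 193 − 11.58 = 181.42 → 181
  B: 218 − 13.08 = 204.92 → 205
  → #59B5CD
95% tint:
  R: 95 + 0.95×(255−95) = 95 + 152 = 247 → 247
  G: 193 + 58.9 = 251.9 → 252
  B: 218 + 35.15 = 253.15 → 253
  → #F7FCFD

#59B5CD, #F7FCFD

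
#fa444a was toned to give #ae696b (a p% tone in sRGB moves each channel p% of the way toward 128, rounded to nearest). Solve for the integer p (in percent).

62%

#fa444a is rgb(250, 68, 74); #ae696b is rgb(174, 105, 107).
On the R channel (widest range): 174 ≈ 250 + (p/100)(128 − 250), so p ≈ 100×(174 − 250)/(128 − 250) = -7600/-122 = 62.30.
p = 62 reproduces all three channels after rounding.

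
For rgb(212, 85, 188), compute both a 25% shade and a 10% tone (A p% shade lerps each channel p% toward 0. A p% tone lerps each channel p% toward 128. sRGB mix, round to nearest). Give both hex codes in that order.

25% shade:
  R: 212 + 0.25×(0−212) = 212 − 53 = 159 → 159
  G: 85 − 21.25 = 63.75 → 64
  B: 188 + 0.25×(0−188) = 188 − 47 = 141 → 141
  → #9F408D
10% tone:
  R: 212 + 0.1×(128−212) = 212 − 8.4 = 203.6 → 204
  G: 85 + 0.1×(128−85) = 85 + 4.3 = 89.3 → 89
  B: 188 + 0.1×(128−188) = 188 − 6 = 182 → 182
  → #CC59B6

#9F408D, #CC59B6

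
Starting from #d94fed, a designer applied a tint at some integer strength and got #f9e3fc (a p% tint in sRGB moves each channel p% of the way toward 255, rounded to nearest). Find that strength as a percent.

#d94fed is rgb(217, 79, 237); #f9e3fc is rgb(249, 227, 252).
On the G channel (widest range): 227 ≈ 79 + (p/100)(255 − 79), so p ≈ 100×(227 − 79)/(255 − 79) = 14800/176 = 84.09.
p = 84 reproduces all three channels after rounding.

84%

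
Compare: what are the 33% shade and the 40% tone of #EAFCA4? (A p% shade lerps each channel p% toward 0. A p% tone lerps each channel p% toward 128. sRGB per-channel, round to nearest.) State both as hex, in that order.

#EAFCA4 is rgb(234, 252, 164).
33% shade:
  R: 234 + 0.33×(0−234) = 234 − 77.22 = 156.78 → 157
  G: 252 + 0.33×(0−252) = 252 − 83.16 = 168.84 → 169
  B: 164 − 54.12 = 109.88 → 110
  → #9DA96E
40% tone:
  R: 234 + 0.4×(128−234) = 234 − 42.4 = 191.6 → 192
  G: 252 + 0.4×(128−252) = 252 − 49.6 = 202.4 → 202
  B: 164 − 14.4 = 149.6 → 150
  → #C0CA96

#9DA96E, #C0CA96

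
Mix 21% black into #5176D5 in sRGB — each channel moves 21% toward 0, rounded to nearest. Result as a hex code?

#405DA8

#5176D5 is rgb(81, 118, 213).
A 21% shade moves each channel 21% toward 0:
  R: 81 + 0.21×(0−81) = 81 − 17.01 = 63.99 → 64
  G: 118 + 0.21×(0−118) = 118 − 24.78 = 93.22 → 93
  B: 213 − 44.73 = 168.27 → 168
rgb(64, 93, 168) = #405DA8.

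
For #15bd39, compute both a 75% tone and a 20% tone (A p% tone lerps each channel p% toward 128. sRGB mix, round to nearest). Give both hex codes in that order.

#658f6e, #2ab147

#15bd39 is rgb(21, 189, 57).
75% tone:
  R: 21 + 80.25 = 101.25 → 101
  G: 189 − 45.75 = 143.25 → 143
  B: 57 + 53.25 = 110.25 → 110
  → #658f6e
20% tone:
  R: 21 + 21.4 = 42.4 → 42
  G: 189 − 12.2 = 176.8 → 177
  B: 57 + 0.2×(128−57) = 57 + 14.2 = 71.2 → 71
  → #2ab147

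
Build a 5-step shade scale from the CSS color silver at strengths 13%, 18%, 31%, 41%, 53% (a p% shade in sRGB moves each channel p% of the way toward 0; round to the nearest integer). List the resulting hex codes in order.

CSS silver is rgb(192, 192, 192).
13%: (192 − 24.96 = 167.04→167, 192 − 24.96 = 167.04→167, 192 − 24.96 = 167.04→167) → #A7A7A7
18%: (192 − 34.56 = 157.44→157, 192 − 34.56 = 157.44→157, 192 − 34.56 = 157.44→157) → #9D9D9D
31%: (192 − 59.52 = 132.48→132, 192 − 59.52 = 132.48→132, 192 − 59.52 = 132.48→132) → #848484
41%: (192 − 78.72 = 113.28→113, 192 − 78.72 = 113.28→113, 192 − 78.72 = 113.28→113) → #717171
53%: (192 − 101.76 = 90.24→90, 192 − 101.76 = 90.24→90, 192 − 101.76 = 90.24→90) → #5A5A5A

#A7A7A7, #9D9D9D, #848484, #717171, #5A5A5A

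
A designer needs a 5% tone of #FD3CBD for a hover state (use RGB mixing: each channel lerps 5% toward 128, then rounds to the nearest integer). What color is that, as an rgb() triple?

rgb(247, 63, 186)

#FD3CBD is rgb(253, 60, 189).
A 5% tone moves each channel 5% toward 128:
  R: 253 − 6.25 = 246.75 → 247
  G: 60 + 0.05×(128−60) = 60 + 3.4 = 63.4 → 63
  B: 189 + 0.05×(128−189) = 189 − 3.05 = 185.95 → 186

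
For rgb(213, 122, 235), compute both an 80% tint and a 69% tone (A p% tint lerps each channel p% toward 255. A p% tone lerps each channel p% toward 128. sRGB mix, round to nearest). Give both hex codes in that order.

#F7E4FB, #9A7EA1

80% tint:
  R: 213 + 33.6 = 246.6 → 247
  G: 122 + 106.4 = 228.4 → 228
  B: 235 + 16 = 251 → 251
  → #F7E4FB
69% tone:
  R: 213 + 0.69×(128−213) = 213 − 58.65 = 154.35 → 154
  G: 122 + 4.14 = 126.14 → 126
  B: 235 + 0.69×(128−235) = 235 − 73.83 = 161.17 → 161
  → #9A7EA1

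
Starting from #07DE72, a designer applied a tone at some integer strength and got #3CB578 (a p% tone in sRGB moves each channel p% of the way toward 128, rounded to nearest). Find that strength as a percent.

#07DE72 is rgb(7, 222, 114); #3CB578 is rgb(60, 181, 120).
On the R channel (widest range): 60 ≈ 7 + (p/100)(128 − 7), so p ≈ 100×(60 − 7)/(128 − 7) = 5300/121 = 43.80.
p = 44 reproduces all three channels after rounding.

44%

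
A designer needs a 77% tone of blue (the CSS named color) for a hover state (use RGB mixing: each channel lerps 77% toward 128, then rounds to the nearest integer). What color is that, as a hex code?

CSS blue is rgb(0, 0, 255).
Lerp each channel 77% toward 128:
  R: 0 + 0.77×(128−0) = 0 + 98.56 = 98.56 → 99
  G: 0 + 0.77×(128−0) = 0 + 98.56 = 98.56 → 99
  B: 255 − 97.79 = 157.21 → 157
rgb(99, 99, 157) = #63639D.

#63639D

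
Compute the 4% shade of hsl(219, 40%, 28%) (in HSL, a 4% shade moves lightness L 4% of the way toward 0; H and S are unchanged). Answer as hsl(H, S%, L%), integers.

L moves 4% from 28 toward 0: 28 − 1.12 = 26.88 → 27.
H and S are unchanged.

hsl(219, 40%, 27%)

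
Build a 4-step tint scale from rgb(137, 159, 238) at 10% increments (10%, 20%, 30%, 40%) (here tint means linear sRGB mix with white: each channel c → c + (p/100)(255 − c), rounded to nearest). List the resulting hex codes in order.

#95a9f0, #a1b2f1, #acbcf3, #b8c5f5

10%: (137 + 11.8 = 148.8→149, 159 + 9.6 = 168.6→169, 238 + 1.7 = 239.7→240) → #95a9f0
20%: (137 + 23.6 = 160.6→161, 159 + 19.2 = 178.2→178, 238 + 3.4 = 241.4→241) → #a1b2f1
30%: (137 + 35.4 = 172.4→172, 159 + 28.8 = 187.8→188, 238 + 5.1 = 243.1→243) → #acbcf3
40%: (137 + 47.2 = 184.2→184, 159 + 38.4 = 197.4→197, 238 + 6.8 = 244.8→245) → #b8c5f5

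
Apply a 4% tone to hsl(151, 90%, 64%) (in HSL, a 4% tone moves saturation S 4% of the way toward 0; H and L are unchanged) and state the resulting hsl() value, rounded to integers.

hsl(151, 86%, 64%)

S moves 4% from 90 toward 0: 90 − 3.6 = 86.4 → 86.
H and L are unchanged.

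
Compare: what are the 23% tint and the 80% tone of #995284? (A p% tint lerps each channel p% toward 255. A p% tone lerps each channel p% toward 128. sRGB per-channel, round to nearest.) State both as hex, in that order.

#995284 is rgb(153, 82, 132).
23% tint:
  R: 153 + 23.46 = 176.46 → 176
  G: 82 + 0.23×(255−82) = 82 + 39.79 = 121.79 → 122
  B: 132 + 28.29 = 160.29 → 160
  → #B07AA0
80% tone:
  R: 153 − 20 = 133 → 133
  G: 82 + 0.8×(128−82) = 82 + 36.8 = 118.8 → 119
  B: 132 − 3.2 = 128.8 → 129
  → #857781

#B07AA0, #857781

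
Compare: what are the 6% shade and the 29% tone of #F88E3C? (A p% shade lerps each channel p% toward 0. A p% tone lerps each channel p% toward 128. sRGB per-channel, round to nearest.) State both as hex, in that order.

#E98538, #D58A50

#F88E3C is rgb(248, 142, 60).
6% shade:
  R: 248 + 0.06×(0−248) = 248 − 14.88 = 233.12 → 233
  G: 142 + 0.06×(0−142) = 142 − 8.52 = 133.48 → 133
  B: 60 − 3.6 = 56.4 → 56
  → #E98538
29% tone:
  R: 248 + 0.29×(128−248) = 248 − 34.8 = 213.2 → 213
  G: 142 + 0.29×(128−142) = 142 − 4.06 = 137.94 → 138
  B: 60 + 0.29×(128−60) = 60 + 19.72 = 79.72 → 80
  → #D58A50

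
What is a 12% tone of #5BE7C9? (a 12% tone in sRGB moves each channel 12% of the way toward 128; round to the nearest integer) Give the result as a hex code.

#5BE7C9 is rgb(91, 231, 201).
A 12% tone moves each channel 12% toward 128:
  R: 91 + 4.44 = 95.44 → 95
  G: 231 + 0.12×(128−231) = 231 − 12.36 = 218.64 → 219
  B: 201 + 0.12×(128−201) = 201 − 8.76 = 192.24 → 192
rgb(95, 219, 192) = #5FDBC0.

#5FDBC0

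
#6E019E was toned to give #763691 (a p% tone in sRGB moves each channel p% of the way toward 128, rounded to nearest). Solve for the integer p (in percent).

#6E019E is rgb(110, 1, 158); #763691 is rgb(118, 54, 145).
On the G channel (widest range): 54 ≈ 1 + (p/100)(128 − 1), so p ≈ 100×(54 − 1)/(128 − 1) = 5300/127 = 41.73.
p = 42 reproduces all three channels after rounding.

42%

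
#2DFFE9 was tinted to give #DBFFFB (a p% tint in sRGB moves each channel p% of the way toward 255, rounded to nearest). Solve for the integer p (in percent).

83%

#2DFFE9 is rgb(45, 255, 233); #DBFFFB is rgb(219, 255, 251).
On the R channel (widest range): 219 ≈ 45 + (p/100)(255 − 45), so p ≈ 100×(219 − 45)/(255 − 45) = 17400/210 = 82.86.
p = 83 reproduces all three channels after rounding.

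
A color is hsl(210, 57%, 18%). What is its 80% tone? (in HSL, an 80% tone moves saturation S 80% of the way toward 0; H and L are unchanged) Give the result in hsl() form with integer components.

hsl(210, 11%, 18%)

S moves 80% from 57 toward 0: 57 − 45.6 = 11.4 → 11.
H and L are unchanged.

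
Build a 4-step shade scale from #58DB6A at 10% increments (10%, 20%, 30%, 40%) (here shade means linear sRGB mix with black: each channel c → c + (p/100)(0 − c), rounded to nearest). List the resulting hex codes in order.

#58DB6A is rgb(88, 219, 106).
10%: (88 − 8.8 = 79.2→79, 219 − 21.9 = 197.1→197, 106 − 10.6 = 95.4→95) → #4FC55F
20%: (88 − 17.6 = 70.4→70, 219 − 43.8 = 175.2→175, 106 − 21.2 = 84.8→85) → #46AF55
30%: (88 − 26.4 = 61.6→62, 219 − 65.7 = 153.3→153, 106 − 31.8 = 74.2→74) → #3E994A
40%: (88 − 35.2 = 52.8→53, 219 − 87.6 = 131.4→131, 106 − 42.4 = 63.6→64) → #358340

#4FC55F, #46AF55, #3E994A, #358340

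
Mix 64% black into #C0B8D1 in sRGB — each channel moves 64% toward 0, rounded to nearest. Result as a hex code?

#45424B

#C0B8D1 is rgb(192, 184, 209).
Per channel, c → c + 0.64(0 − c):
  R: 192 + 0.64×(0−192) = 192 − 122.88 = 69.12 → 69
  G: 184 + 0.64×(0−184) = 184 − 117.76 = 66.24 → 66
  B: 209 − 133.76 = 75.24 → 75
rgb(69, 66, 75) = #45424B.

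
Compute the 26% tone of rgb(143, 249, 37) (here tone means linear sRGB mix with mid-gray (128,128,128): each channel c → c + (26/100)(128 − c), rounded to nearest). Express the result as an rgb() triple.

Lerp each channel 26% toward 128:
  R: 143 − 3.9 = 139.1 → 139
  G: 249 + 0.26×(128−249) = 249 − 31.46 = 217.54 → 218
  B: 37 + 23.66 = 60.66 → 61

rgb(139, 218, 61)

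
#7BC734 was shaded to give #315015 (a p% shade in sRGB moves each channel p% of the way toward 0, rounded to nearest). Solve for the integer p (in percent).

60%

#7BC734 is rgb(123, 199, 52); #315015 is rgb(49, 80, 21).
On the G channel (widest range): 80 ≈ 199 + (p/100)(0 − 199), so p ≈ 100×(80 − 199)/(0 − 199) = -11900/-199 = 59.80.
p = 60 reproduces all three channels after rounding.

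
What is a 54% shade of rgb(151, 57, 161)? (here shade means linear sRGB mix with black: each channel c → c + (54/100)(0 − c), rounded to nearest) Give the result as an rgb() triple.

rgb(69, 26, 74)

Per channel, c → c + 0.54(0 − c):
  R: 151 + 0.54×(0−151) = 151 − 81.54 = 69.46 → 69
  G: 57 + 0.54×(0−57) = 57 − 30.78 = 26.22 → 26
  B: 161 + 0.54×(0−161) = 161 − 86.94 = 74.06 → 74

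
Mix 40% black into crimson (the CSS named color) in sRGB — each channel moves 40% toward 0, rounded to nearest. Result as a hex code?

#840c24

CSS crimson is rgb(220, 20, 60).
A 40% shade moves each channel 40% toward 0:
  R: 220 + 0.4×(0−220) = 220 − 88 = 132 → 132
  G: 20 + 0.4×(0−20) = 20 − 8 = 12 → 12
  B: 60 − 24 = 36 → 36
rgb(132, 12, 36) = #840c24.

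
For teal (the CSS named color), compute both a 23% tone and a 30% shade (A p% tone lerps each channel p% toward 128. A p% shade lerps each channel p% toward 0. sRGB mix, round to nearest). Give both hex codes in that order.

#1d8080, #005a5a

CSS teal is rgb(0, 128, 128).
23% tone:
  R: 0 + 0.23×(128−0) = 0 + 29.44 = 29.44 → 29
  G: 128 + 0 = 128 → 128
  B: 128 + 0 = 128 → 128
  → #1d8080
30% shade:
  R: 0 + 0 = 0 → 0
  G: 128 + 0.3×(0−128) = 128 − 38.4 = 89.6 → 90
  B: 128 + 0.3×(0−128) = 128 − 38.4 = 89.6 → 90
  → #005a5a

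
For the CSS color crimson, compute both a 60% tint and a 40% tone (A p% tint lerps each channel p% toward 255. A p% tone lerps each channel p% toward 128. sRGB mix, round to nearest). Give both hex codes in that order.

CSS crimson is rgb(220, 20, 60).
60% tint:
  R: 220 + 21 = 241 → 241
  G: 20 + 141 = 161 → 161
  B: 60 + 0.6×(255−60) = 60 + 117 = 177 → 177
  → #F1A1B1
40% tone:
  R: 220 + 0.4×(128−220) = 220 − 36.8 = 183.2 → 183
  G: 20 + 43.2 = 63.2 → 63
  B: 60 + 27.2 = 87.2 → 87
  → #B73F57

#F1A1B1, #B73F57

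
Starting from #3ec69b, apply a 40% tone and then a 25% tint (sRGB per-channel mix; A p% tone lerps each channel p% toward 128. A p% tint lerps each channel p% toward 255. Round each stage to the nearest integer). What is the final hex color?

#82bfac

#3ec69b is rgb(62, 198, 155).
A 40% tone moves each channel 40% toward 128:
  R: 62 + 26.4 = 88.4 → 88
  G: 198 − 28 = 170 → 170
  B: 155 + 0.4×(128−155) = 155 − 10.8 = 144.2 → 144
After the tone: rgb(88, 170, 144) = #58aa90.
Lerp each channel 25% toward 255:
  R: 88 + 0.25×(255−88) = 88 + 41.75 = 129.75 → 130
  G: 170 + 0.25×(255−170) = 170 + 21.25 = 191.25 → 191
  B: 144 + 0.25×(255−144) = 144 + 27.75 = 171.75 → 172
rgb(130, 191, 172) = #82bfac.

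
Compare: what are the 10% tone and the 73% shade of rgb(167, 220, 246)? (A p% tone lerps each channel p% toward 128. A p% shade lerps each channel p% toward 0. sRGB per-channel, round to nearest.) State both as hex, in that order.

10% tone:
  R: 167 + 0.1×(128−167) = 167 − 3.9 = 163.1 → 163
  G: 220 + 0.1×(128−220) = 220 − 9.2 = 210.8 → 211
  B: 246 + 0.1×(128−246) = 246 − 11.8 = 234.2 → 234
  → #a3d3ea
73% shade:
  R: 167 + 0.73×(0−167) = 167 − 121.91 = 45.09 → 45
  G: 220 − 160.6 = 59.4 → 59
  B: 246 + 0.73×(0−246) = 246 − 179.58 = 66.42 → 66
  → #2d3b42

#a3d3ea, #2d3b42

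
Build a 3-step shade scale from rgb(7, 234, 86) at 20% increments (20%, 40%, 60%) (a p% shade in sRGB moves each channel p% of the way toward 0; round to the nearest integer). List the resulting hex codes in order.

#06BB45, #048C34, #035E22

20%: (7 − 1.4 = 5.6→6, 234 − 46.8 = 187.2→187, 86 − 17.2 = 68.8→69) → #06BB45
40%: (7 − 2.8 = 4.2→4, 234 − 93.6 = 140.4→140, 86 − 34.4 = 51.6→52) → #048C34
60%: (7 − 4.2 = 2.8→3, 234 − 140.4 = 93.6→94, 86 − 51.6 = 34.4→34) → #035E22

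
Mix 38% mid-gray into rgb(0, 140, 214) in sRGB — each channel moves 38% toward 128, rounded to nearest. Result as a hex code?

#3187B5

Lerp each channel 38% toward 128:
  R: 0 + 48.64 = 48.64 → 49
  G: 140 − 4.56 = 135.44 → 135
  B: 214 − 32.68 = 181.32 → 181
rgb(49, 135, 181) = #3187B5.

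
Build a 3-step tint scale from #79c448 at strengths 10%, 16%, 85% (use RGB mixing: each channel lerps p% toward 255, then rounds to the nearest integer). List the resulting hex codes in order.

#86ca5a, #8ecd65, #ebf6e4

#79c448 is rgb(121, 196, 72).
10%: (121 + 13.4 = 134.4→134, 196 + 5.9 = 201.9→202, 72 + 18.3 = 90.3→90) → #86ca5a
16%: (121 + 21.44 = 142.44→142, 196 + 9.44 = 205.44→205, 72 + 29.28 = 101.28→101) → #8ecd65
85%: (121 + 113.9 = 234.9→235, 196 + 50.15 = 246.15→246, 72 + 155.55 = 227.55→228) → #ebf6e4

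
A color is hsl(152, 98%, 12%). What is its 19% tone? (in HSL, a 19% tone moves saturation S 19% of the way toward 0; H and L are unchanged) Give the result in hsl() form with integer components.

hsl(152, 79%, 12%)

S moves 19% from 98 toward 0: 98 − 18.62 = 79.38 → 79.
H and L are unchanged.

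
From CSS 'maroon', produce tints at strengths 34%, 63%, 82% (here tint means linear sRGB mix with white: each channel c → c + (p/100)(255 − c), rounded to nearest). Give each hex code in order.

CSS maroon is rgb(128, 0, 0).
34%: (128 + 43.18 = 171.18→171, 0 + 86.7 = 86.7→87, 0 + 86.7 = 86.7→87) → #AB5757
63%: (128 + 80.01 = 208.01→208, 0 + 160.65 = 160.65→161, 0 + 160.65 = 160.65→161) → #D0A1A1
82%: (128 + 104.14 = 232.14→232, 0 + 209.1 = 209.1→209, 0 + 209.1 = 209.1→209) → #E8D1D1

#AB5757, #D0A1A1, #E8D1D1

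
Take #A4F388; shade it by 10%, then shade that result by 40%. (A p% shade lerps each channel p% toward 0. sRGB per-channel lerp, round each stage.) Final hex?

#A4F388 is rgb(164, 243, 136).
A 10% shade moves each channel 10% toward 0:
  R: 164 + 0.1×(0−164) = 164 − 16.4 = 147.6 → 148
  G: 243 + 0.1×(0−243) = 243 − 24.3 = 218.7 → 219
  B: 136 + 0.1×(0−136) = 136 − 13.6 = 122.4 → 122
After the shade: rgb(148, 219, 122) = #94DB7A.
Lerp each channel 40% toward 0:
  R: 148 − 59.2 = 88.8 → 89
  G: 219 + 0.4×(0−219) = 219 − 87.6 = 131.4 → 131
  B: 122 − 48.8 = 73.2 → 73
rgb(89, 131, 73) = #598349.

#598349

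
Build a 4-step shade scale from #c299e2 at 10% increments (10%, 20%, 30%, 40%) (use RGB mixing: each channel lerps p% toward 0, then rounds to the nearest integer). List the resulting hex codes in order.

#c299e2 is rgb(194, 153, 226).
10%: (194 − 19.4 = 174.6→175, 153 − 15.3 = 137.7→138, 226 − 22.6 = 203.4→203) → #af8acb
20%: (194 − 38.8 = 155.2→155, 153 − 30.6 = 122.4→122, 226 − 45.2 = 180.8→181) → #9b7ab5
30%: (194 − 58.2 = 135.8→136, 153 − 45.9 = 107.1→107, 226 − 67.8 = 158.2→158) → #886b9e
40%: (194 − 77.6 = 116.4→116, 153 − 61.2 = 91.8→92, 226 − 90.4 = 135.6→136) → #745c88

#af8acb, #9b7ab5, #886b9e, #745c88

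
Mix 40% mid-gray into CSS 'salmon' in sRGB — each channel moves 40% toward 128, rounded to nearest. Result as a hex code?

CSS salmon is rgb(250, 128, 114).
A 40% tone moves each channel 40% toward 128:
  R: 250 + 0.4×(128−250) = 250 − 48.8 = 201.2 → 201
  G: 128 + 0.4×(128−128) = 128 + 0 = 128 → 128
  B: 114 + 5.6 = 119.6 → 120
rgb(201, 128, 120) = #c98078.

#c98078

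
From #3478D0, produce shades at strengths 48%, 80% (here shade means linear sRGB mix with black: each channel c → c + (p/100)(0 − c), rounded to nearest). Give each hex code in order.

#3478D0 is rgb(52, 120, 208).
48%: (52 − 24.96 = 27.04→27, 120 − 57.6 = 62.4→62, 208 − 99.84 = 108.16→108) → #1B3E6C
80%: (52 − 41.6 = 10.4→10, 120 − 96 = 24→24, 208 − 166.4 = 41.6→42) → #0A182A

#1B3E6C, #0A182A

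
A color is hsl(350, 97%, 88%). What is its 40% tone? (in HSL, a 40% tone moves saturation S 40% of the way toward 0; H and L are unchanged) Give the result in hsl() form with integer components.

S moves 40% from 97 toward 0: 97 − 38.8 = 58.2 → 58.
H and L are unchanged.

hsl(350, 58%, 88%)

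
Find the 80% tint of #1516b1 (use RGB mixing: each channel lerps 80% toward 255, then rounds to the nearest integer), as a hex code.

#d0d0ef

#1516b1 is rgb(21, 22, 177).
Lerp each channel 80% toward 255:
  R: 21 + 0.8×(255−21) = 21 + 187.2 = 208.2 → 208
  G: 22 + 0.8×(255−22) = 22 + 186.4 = 208.4 → 208
  B: 177 + 0.8×(255−177) = 177 + 62.4 = 239.4 → 239
rgb(208, 208, 239) = #d0d0ef.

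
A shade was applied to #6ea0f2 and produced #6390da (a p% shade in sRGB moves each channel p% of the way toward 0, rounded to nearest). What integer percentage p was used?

10%

#6ea0f2 is rgb(110, 160, 242); #6390da is rgb(99, 144, 218).
On the B channel (widest range): 218 ≈ 242 + (p/100)(0 − 242), so p ≈ 100×(218 − 242)/(0 − 242) = -2400/-242 = 9.92.
p = 10 reproduces all three channels after rounding.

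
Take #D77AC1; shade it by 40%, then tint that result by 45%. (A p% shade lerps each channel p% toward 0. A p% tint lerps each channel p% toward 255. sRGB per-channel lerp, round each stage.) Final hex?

#D77AC1 is rgb(215, 122, 193).
Lerp each channel 40% toward 0:
  R: 215 + 0.4×(0−215) = 215 − 86 = 129 → 129
  G: 122 + 0.4×(0−122) = 122 − 48.8 = 73.2 → 73
  B: 193 − 77.2 = 115.8 → 116
After the shade: rgb(129, 73, 116) = #814974.
Lerp each channel 45% toward 255:
  R: 129 + 56.7 = 185.7 → 186
  G: 73 + 0.45×(255−73) = 73 + 81.9 = 154.9 → 155
  B: 116 + 0.45×(255−116) = 116 + 62.55 = 178.55 → 179
rgb(186, 155, 179) = #BA9BB3.

#BA9BB3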